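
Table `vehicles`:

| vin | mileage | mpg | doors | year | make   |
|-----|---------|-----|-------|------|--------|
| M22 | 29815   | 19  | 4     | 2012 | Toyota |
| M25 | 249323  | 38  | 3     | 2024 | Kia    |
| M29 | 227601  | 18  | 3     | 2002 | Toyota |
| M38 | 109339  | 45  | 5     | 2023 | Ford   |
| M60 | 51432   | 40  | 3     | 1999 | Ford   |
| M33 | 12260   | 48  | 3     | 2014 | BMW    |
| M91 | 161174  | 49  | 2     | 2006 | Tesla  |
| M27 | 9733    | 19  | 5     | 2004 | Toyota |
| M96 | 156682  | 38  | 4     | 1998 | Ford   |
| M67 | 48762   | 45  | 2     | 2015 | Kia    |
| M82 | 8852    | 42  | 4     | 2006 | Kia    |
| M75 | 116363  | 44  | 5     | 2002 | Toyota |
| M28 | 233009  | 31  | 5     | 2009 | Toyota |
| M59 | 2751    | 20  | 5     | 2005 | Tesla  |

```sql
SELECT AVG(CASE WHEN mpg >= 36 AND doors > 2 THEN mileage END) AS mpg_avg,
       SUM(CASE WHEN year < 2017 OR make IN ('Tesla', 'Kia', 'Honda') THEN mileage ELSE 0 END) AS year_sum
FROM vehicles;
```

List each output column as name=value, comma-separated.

mpg_avg=100607.2857142857, year_sum=1307757

[mpg_avg: mpg >= 36 AND doors > 2]
vin=M22: ✗
vin=M25: ✓ → 249323
vin=M29: ✗
vin=M38: ✓ → 109339
vin=M60: ✓ → 51432
vin=M33: ✓ → 12260
vin=M91: ✗
vin=M27: ✗
vin=M96: ✓ → 156682
vin=M67: ✗
vin=M82: ✓ → 8852
vin=M75: ✓ → 116363
vin=M28: ✗
vin=M59: ✗
mpg_avg = (249323 + 109339 + 51432 + 12260 + 156682 + 8852 + 116363) / 7 = 100607.2857142857
—
[year_sum: year < 2017 OR make IN ('Tesla', 'Kia', 'Honda')]
vin=M22: ✓ → 29815
vin=M25: ✓ → 249323
vin=M29: ✓ → 227601
vin=M38: ✗
vin=M60: ✓ → 51432
vin=M33: ✓ → 12260
vin=M91: ✓ → 161174
vin=M27: ✓ → 9733
vin=M96: ✓ → 156682
vin=M67: ✓ → 48762
vin=M82: ✓ → 8852
vin=M75: ✓ → 116363
vin=M28: ✓ → 233009
vin=M59: ✓ → 2751
year_sum = 29815 + 249323 + 227601 + 51432 + 12260 + 161174 + 9733 + 156682 + 48762 + 8852 + 116363 + 233009 + 2751 = 1307757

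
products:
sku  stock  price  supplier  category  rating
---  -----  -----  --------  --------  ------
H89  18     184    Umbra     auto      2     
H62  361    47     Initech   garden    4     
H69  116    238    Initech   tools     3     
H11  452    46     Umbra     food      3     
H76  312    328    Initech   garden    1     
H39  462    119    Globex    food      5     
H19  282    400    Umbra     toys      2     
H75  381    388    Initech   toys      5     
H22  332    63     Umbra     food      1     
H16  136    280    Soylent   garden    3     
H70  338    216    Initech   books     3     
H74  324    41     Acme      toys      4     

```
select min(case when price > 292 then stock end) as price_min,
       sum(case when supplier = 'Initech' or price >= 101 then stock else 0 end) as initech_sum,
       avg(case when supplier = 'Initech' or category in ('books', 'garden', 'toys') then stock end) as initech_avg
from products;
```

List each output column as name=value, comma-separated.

price_min=282, initech_sum=2406, initech_avg=281.25

[price_min: price > 292]
sku=H89: ✗
sku=H62: ✗
sku=H69: ✗
sku=H11: ✗
sku=H76: ✓ → 312
sku=H39: ✗
sku=H19: ✓ → 282
sku=H75: ✓ → 381
sku=H22: ✗
sku=H16: ✗
sku=H70: ✗
sku=H74: ✗
price_min = MIN(312, 282, 381) = 282
—
[initech_sum: supplier = 'Initech' or price >= 101]
sku=H89: ✓ → 18
sku=H62: ✓ → 361
sku=H69: ✓ → 116
sku=H11: ✗
sku=H76: ✓ → 312
sku=H39: ✓ → 462
sku=H19: ✓ → 282
sku=H75: ✓ → 381
sku=H22: ✗
sku=H16: ✓ → 136
sku=H70: ✓ → 338
sku=H74: ✗
initech_sum = 18 + 361 + 116 + 312 + 462 + 282 + 381 + 136 + 338 = 2406
—
[initech_avg: supplier = 'Initech' or category in ('books', 'garden', 'toys')]
sku=H89: ✗
sku=H62: ✓ → 361
sku=H69: ✓ → 116
sku=H11: ✗
sku=H76: ✓ → 312
sku=H39: ✗
sku=H19: ✓ → 282
sku=H75: ✓ → 381
sku=H22: ✗
sku=H16: ✓ → 136
sku=H70: ✓ → 338
sku=H74: ✓ → 324
initech_avg = (361 + 116 + 312 + 282 + 381 + 136 + 338 + 324) / 8 = 281.25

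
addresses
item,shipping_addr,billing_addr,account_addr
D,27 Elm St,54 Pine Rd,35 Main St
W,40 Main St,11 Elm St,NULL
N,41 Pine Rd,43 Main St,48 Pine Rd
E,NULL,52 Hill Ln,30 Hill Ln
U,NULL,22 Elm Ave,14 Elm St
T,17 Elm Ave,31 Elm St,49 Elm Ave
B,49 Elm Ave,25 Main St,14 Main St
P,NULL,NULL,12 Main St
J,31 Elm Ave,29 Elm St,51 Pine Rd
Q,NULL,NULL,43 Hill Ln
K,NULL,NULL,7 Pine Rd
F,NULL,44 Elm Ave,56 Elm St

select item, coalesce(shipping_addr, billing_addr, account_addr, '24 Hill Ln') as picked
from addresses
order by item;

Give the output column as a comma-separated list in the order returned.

item=B: shipping_addr=49 Elm Ave → 49 Elm Ave
item=D: shipping_addr=27 Elm St → 27 Elm St
item=E: shipping_addr=NULL, billing_addr=52 Hill Ln → 52 Hill Ln
item=F: shipping_addr=NULL, billing_addr=44 Elm Ave → 44 Elm Ave
item=J: shipping_addr=31 Elm Ave → 31 Elm Ave
item=K: shipping_addr=NULL, billing_addr=NULL, account_addr=7 Pine Rd → 7 Pine Rd
item=N: shipping_addr=41 Pine Rd → 41 Pine Rd
item=P: shipping_addr=NULL, billing_addr=NULL, account_addr=12 Main St → 12 Main St
item=Q: shipping_addr=NULL, billing_addr=NULL, account_addr=43 Hill Ln → 43 Hill Ln
item=T: shipping_addr=17 Elm Ave → 17 Elm Ave
item=U: shipping_addr=NULL, billing_addr=22 Elm Ave → 22 Elm Ave
item=W: shipping_addr=40 Main St → 40 Main St

49 Elm Ave, 27 Elm St, 52 Hill Ln, 44 Elm Ave, 31 Elm Ave, 7 Pine Rd, 41 Pine Rd, 12 Main St, 43 Hill Ln, 17 Elm Ave, 22 Elm Ave, 40 Main St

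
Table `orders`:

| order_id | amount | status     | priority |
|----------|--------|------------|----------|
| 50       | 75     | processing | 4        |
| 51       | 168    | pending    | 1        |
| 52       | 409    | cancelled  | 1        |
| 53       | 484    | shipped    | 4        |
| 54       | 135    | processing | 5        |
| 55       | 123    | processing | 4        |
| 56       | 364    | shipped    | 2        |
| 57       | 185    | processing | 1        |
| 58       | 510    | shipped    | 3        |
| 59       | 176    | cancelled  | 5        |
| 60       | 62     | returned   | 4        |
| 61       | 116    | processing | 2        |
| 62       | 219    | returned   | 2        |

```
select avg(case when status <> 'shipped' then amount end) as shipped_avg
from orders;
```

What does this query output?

order_id=50: ✓ → 75
order_id=51: ✓ → 168
order_id=52: ✓ → 409
order_id=53: ✗
order_id=54: ✓ → 135
order_id=55: ✓ → 123
order_id=56: ✗
order_id=57: ✓ → 185
order_id=58: ✗
order_id=59: ✓ → 176
order_id=60: ✓ → 62
order_id=61: ✓ → 116
order_id=62: ✓ → 219
shipped_avg = (75 + 168 + 409 + 135 + 123 + 185 + 176 + 62 + 116 + 219) / 10 = 166.8

166.8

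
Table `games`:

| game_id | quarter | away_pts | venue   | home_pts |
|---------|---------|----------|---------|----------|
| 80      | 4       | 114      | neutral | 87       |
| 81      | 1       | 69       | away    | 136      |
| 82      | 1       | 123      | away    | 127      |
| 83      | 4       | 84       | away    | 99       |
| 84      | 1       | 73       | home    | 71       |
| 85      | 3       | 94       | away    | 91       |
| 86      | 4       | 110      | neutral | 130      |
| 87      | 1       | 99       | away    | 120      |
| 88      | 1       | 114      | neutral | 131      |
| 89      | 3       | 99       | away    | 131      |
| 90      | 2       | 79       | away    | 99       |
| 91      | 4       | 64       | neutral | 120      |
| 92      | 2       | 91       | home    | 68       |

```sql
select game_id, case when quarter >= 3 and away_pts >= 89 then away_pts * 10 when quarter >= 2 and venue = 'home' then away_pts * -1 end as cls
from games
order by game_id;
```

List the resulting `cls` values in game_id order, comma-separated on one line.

game_id=80: quarter >= 3 and away_pts >= 89 → 1140
game_id=81: (no match → NULL) → NULL
game_id=82: (no match → NULL) → NULL
game_id=83: (no match → NULL) → NULL
game_id=84: (no match → NULL) → NULL
game_id=85: quarter >= 3 and away_pts >= 89 → 940
game_id=86: quarter >= 3 and away_pts >= 89 → 1100
game_id=87: (no match → NULL) → NULL
game_id=88: (no match → NULL) → NULL
game_id=89: quarter >= 3 and away_pts >= 89 → 990
game_id=90: (no match → NULL) → NULL
game_id=91: (no match → NULL) → NULL
game_id=92: quarter >= 2 and venue = 'home' → -91

1140, NULL, NULL, NULL, NULL, 940, 1100, NULL, NULL, 990, NULL, NULL, -91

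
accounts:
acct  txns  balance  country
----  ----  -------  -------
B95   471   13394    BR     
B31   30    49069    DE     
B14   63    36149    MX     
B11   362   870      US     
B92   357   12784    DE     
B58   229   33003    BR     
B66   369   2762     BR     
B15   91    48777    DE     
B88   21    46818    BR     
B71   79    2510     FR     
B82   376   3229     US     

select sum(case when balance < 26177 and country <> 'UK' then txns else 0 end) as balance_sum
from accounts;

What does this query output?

acct=B95: ✓ → 471
acct=B31: ✗
acct=B14: ✗
acct=B11: ✓ → 362
acct=B92: ✓ → 357
acct=B58: ✗
acct=B66: ✓ → 369
acct=B15: ✗
acct=B88: ✗
acct=B71: ✓ → 79
acct=B82: ✓ → 376
balance_sum = 471 + 362 + 357 + 369 + 79 + 376 = 2014

2014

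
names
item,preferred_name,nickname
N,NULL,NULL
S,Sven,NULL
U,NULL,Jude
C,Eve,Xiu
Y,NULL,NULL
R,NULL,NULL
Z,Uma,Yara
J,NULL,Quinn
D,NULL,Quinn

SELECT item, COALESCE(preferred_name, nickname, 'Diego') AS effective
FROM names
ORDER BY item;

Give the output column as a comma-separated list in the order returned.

Eve, Quinn, Quinn, Diego, Diego, Sven, Jude, Diego, Uma

item=C: preferred_name=Eve → Eve
item=D: preferred_name=NULL, nickname=Quinn → Quinn
item=J: preferred_name=NULL, nickname=Quinn → Quinn
item=N: preferred_name=NULL, nickname=NULL, → literal Diego → Diego
item=R: preferred_name=NULL, nickname=NULL, → literal Diego → Diego
item=S: preferred_name=Sven → Sven
item=U: preferred_name=NULL, nickname=Jude → Jude
item=Y: preferred_name=NULL, nickname=NULL, → literal Diego → Diego
item=Z: preferred_name=Uma → Uma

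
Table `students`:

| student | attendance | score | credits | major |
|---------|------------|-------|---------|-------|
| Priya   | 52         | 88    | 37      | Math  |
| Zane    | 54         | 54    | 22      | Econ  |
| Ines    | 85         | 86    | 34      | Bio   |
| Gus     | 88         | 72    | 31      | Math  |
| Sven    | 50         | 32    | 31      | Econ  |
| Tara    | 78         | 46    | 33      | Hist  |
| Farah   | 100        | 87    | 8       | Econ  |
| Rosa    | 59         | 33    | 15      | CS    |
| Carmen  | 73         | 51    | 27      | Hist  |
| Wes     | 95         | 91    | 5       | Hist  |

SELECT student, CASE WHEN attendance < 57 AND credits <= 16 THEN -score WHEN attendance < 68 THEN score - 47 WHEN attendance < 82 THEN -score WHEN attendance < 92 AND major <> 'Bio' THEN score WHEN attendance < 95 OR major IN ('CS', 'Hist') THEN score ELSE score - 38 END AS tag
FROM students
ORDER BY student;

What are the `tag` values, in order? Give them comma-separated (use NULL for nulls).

-51, 49, 72, 86, 41, -14, -15, -46, 91, 7

student=Carmen: attendance < 82 → -51
student=Farah: ELSE → 49
student=Gus: attendance < 92 AND major <> 'Bio' → 72
student=Ines: attendance < 95 OR major IN ('CS', 'Hist') → 86
student=Priya: attendance < 68 → 41
student=Rosa: attendance < 68 → -14
student=Sven: attendance < 68 → -15
student=Tara: attendance < 82 → -46
student=Wes: attendance < 95 OR major IN ('CS', 'Hist') → 91
student=Zane: attendance < 68 → 7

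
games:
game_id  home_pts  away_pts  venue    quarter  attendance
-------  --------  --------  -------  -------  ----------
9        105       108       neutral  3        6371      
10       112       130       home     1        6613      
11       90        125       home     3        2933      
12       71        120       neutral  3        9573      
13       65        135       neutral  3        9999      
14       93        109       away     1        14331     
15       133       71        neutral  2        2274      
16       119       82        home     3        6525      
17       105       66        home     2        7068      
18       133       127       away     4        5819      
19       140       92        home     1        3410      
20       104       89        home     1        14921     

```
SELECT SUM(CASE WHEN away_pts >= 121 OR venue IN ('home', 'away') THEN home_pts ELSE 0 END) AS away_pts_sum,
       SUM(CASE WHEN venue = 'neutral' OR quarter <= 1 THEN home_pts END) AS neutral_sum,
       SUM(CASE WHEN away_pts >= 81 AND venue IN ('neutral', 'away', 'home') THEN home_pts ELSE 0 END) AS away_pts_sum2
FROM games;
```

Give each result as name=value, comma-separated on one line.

[away_pts_sum: away_pts >= 121 OR venue IN ('home', 'away')]
game_id=9: ✗
game_id=10: ✓ → 112
game_id=11: ✓ → 90
game_id=12: ✗
game_id=13: ✓ → 65
game_id=14: ✓ → 93
game_id=15: ✗
game_id=16: ✓ → 119
game_id=17: ✓ → 105
game_id=18: ✓ → 133
game_id=19: ✓ → 140
game_id=20: ✓ → 104
away_pts_sum = 112 + 90 + 65 + 93 + 119 + 105 + 133 + 140 + 104 = 961
—
[neutral_sum: venue = 'neutral' OR quarter <= 1]
game_id=9: ✓ → 105
game_id=10: ✓ → 112
game_id=11: ✗
game_id=12: ✓ → 71
game_id=13: ✓ → 65
game_id=14: ✓ → 93
game_id=15: ✓ → 133
game_id=16: ✗
game_id=17: ✗
game_id=18: ✗
game_id=19: ✓ → 140
game_id=20: ✓ → 104
neutral_sum = 105 + 112 + 71 + 65 + 93 + 133 + 140 + 104 = 823
—
[away_pts_sum2: away_pts >= 81 AND venue IN ('neutral', 'away', 'home')]
game_id=9: ✓ → 105
game_id=10: ✓ → 112
game_id=11: ✓ → 90
game_id=12: ✓ → 71
game_id=13: ✓ → 65
game_id=14: ✓ → 93
game_id=15: ✗
game_id=16: ✓ → 119
game_id=17: ✗
game_id=18: ✓ → 133
game_id=19: ✓ → 140
game_id=20: ✓ → 104
away_pts_sum2 = 105 + 112 + 90 + 71 + 65 + 93 + 119 + 133 + 140 + 104 = 1032

away_pts_sum=961, neutral_sum=823, away_pts_sum2=1032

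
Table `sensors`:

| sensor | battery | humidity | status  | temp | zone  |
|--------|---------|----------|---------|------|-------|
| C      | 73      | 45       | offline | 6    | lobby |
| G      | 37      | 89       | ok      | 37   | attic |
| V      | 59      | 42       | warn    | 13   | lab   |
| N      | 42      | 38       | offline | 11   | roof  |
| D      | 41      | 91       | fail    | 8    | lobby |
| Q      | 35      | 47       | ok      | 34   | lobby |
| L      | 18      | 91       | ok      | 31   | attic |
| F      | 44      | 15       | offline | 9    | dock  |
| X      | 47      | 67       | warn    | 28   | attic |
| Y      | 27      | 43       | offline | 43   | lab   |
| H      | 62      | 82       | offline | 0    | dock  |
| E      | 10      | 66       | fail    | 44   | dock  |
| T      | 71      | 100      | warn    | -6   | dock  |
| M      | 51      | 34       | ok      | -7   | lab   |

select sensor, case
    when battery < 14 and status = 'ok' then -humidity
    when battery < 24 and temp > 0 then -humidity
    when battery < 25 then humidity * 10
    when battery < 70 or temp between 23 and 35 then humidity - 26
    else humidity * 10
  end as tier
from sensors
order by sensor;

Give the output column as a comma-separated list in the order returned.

sensor=C: ELSE → 450
sensor=D: battery < 70 or temp between 23 and 35 → 65
sensor=E: battery < 24 and temp > 0 → -66
sensor=F: battery < 70 or temp between 23 and 35 → -11
sensor=G: battery < 70 or temp between 23 and 35 → 63
sensor=H: battery < 70 or temp between 23 and 35 → 56
sensor=L: battery < 24 and temp > 0 → -91
sensor=M: battery < 70 or temp between 23 and 35 → 8
sensor=N: battery < 70 or temp between 23 and 35 → 12
sensor=Q: battery < 70 or temp between 23 and 35 → 21
sensor=T: ELSE → 1000
sensor=V: battery < 70 or temp between 23 and 35 → 16
sensor=X: battery < 70 or temp between 23 and 35 → 41
sensor=Y: battery < 70 or temp between 23 and 35 → 17

450, 65, -66, -11, 63, 56, -91, 8, 12, 21, 1000, 16, 41, 17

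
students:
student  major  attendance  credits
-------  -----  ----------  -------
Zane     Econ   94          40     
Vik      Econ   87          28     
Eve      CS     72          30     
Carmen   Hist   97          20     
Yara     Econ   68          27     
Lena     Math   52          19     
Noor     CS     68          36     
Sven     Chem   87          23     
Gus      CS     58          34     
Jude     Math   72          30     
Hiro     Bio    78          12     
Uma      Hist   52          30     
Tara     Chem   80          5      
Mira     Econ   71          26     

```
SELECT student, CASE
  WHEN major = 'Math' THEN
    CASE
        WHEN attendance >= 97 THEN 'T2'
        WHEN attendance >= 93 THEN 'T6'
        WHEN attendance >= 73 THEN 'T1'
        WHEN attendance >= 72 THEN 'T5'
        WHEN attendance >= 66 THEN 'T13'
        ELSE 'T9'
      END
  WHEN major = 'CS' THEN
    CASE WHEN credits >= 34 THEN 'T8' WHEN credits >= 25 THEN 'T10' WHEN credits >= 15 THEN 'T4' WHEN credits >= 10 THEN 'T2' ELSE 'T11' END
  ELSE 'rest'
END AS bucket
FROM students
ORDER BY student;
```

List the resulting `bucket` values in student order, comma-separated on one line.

student=Carmen: major='Hist' → outer ELSE → rest
student=Eve: major='CS' → inner[credits >= 25] → T10
student=Gus: major='CS' → inner[credits >= 34] → T8
student=Hiro: major='Bio' → outer ELSE → rest
student=Jude: major='Math' → inner[attendance >= 72] → T5
student=Lena: major='Math' → inner[ELSE] → T9
student=Mira: major='Econ' → outer ELSE → rest
student=Noor: major='CS' → inner[credits >= 34] → T8
student=Sven: major='Chem' → outer ELSE → rest
student=Tara: major='Chem' → outer ELSE → rest
student=Uma: major='Hist' → outer ELSE → rest
student=Vik: major='Econ' → outer ELSE → rest
student=Yara: major='Econ' → outer ELSE → rest
student=Zane: major='Econ' → outer ELSE → rest

rest, T10, T8, rest, T5, T9, rest, T8, rest, rest, rest, rest, rest, rest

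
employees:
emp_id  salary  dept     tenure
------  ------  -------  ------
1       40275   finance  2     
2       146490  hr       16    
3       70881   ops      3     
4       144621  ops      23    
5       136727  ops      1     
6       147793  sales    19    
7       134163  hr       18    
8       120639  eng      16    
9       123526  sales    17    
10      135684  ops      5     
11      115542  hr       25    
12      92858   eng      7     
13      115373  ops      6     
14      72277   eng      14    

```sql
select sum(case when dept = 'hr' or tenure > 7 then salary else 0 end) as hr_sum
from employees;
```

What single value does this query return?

1005051

emp_id=1: ✗
emp_id=2: ✓ → 146490
emp_id=3: ✗
emp_id=4: ✓ → 144621
emp_id=5: ✗
emp_id=6: ✓ → 147793
emp_id=7: ✓ → 134163
emp_id=8: ✓ → 120639
emp_id=9: ✓ → 123526
emp_id=10: ✗
emp_id=11: ✓ → 115542
emp_id=12: ✗
emp_id=13: ✗
emp_id=14: ✓ → 72277
hr_sum = 146490 + 144621 + 147793 + 134163 + 120639 + 123526 + 115542 + 72277 = 1005051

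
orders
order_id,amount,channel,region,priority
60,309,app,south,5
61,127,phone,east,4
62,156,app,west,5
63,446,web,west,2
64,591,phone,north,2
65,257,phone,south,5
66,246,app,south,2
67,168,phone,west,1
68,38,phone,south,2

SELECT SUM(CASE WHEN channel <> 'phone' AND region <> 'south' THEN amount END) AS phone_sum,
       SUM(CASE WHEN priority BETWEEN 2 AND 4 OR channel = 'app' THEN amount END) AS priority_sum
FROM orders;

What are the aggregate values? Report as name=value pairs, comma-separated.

[phone_sum: channel <> 'phone' AND region <> 'south']
order_id=60: ✗
order_id=61: ✗
order_id=62: ✓ → 156
order_id=63: ✓ → 446
order_id=64: ✗
order_id=65: ✗
order_id=66: ✗
order_id=67: ✗
order_id=68: ✗
phone_sum = 156 + 446 = 602
—
[priority_sum: priority BETWEEN 2 AND 4 OR channel = 'app']
order_id=60: ✓ → 309
order_id=61: ✓ → 127
order_id=62: ✓ → 156
order_id=63: ✓ → 446
order_id=64: ✓ → 591
order_id=65: ✗
order_id=66: ✓ → 246
order_id=67: ✗
order_id=68: ✓ → 38
priority_sum = 309 + 127 + 156 + 446 + 591 + 246 + 38 = 1913

phone_sum=602, priority_sum=1913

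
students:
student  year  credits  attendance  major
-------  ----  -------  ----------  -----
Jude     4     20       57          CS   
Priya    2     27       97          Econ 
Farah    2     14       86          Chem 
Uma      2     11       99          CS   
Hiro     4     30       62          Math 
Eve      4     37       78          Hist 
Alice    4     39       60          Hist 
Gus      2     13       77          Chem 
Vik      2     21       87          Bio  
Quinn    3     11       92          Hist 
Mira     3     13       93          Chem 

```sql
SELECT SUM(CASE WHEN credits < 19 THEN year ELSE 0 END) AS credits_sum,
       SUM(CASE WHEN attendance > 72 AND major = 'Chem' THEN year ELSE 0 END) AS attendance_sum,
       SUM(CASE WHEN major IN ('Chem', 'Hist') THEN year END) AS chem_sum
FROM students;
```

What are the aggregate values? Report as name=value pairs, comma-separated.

credits_sum=12, attendance_sum=7, chem_sum=18

[credits_sum: credits < 19]
student=Jude: ✗
student=Priya: ✗
student=Farah: ✓ → 2
student=Uma: ✓ → 2
student=Hiro: ✗
student=Eve: ✗
student=Alice: ✗
student=Gus: ✓ → 2
student=Vik: ✗
student=Quinn: ✓ → 3
student=Mira: ✓ → 3
credits_sum = 2 + 2 + 2 + 3 + 3 = 12
—
[attendance_sum: attendance > 72 AND major = 'Chem']
student=Jude: ✗
student=Priya: ✗
student=Farah: ✓ → 2
student=Uma: ✗
student=Hiro: ✗
student=Eve: ✗
student=Alice: ✗
student=Gus: ✓ → 2
student=Vik: ✗
student=Quinn: ✗
student=Mira: ✓ → 3
attendance_sum = 2 + 2 + 3 = 7
—
[chem_sum: major IN ('Chem', 'Hist')]
student=Jude: ✗
student=Priya: ✗
student=Farah: ✓ → 2
student=Uma: ✗
student=Hiro: ✗
student=Eve: ✓ → 4
student=Alice: ✓ → 4
student=Gus: ✓ → 2
student=Vik: ✗
student=Quinn: ✓ → 3
student=Mira: ✓ → 3
chem_sum = 2 + 4 + 4 + 2 + 3 + 3 = 18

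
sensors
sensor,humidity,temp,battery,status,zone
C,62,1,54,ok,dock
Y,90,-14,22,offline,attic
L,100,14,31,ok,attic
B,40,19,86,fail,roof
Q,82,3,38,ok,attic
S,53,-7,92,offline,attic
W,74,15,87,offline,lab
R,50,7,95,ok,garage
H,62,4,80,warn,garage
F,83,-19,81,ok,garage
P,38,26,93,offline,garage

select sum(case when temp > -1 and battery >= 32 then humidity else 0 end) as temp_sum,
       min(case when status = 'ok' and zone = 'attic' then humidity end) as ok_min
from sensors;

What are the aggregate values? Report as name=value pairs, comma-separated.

[temp_sum: temp > -1 and battery >= 32]
sensor=C: ✓ → 62
sensor=Y: ✗
sensor=L: ✗
sensor=B: ✓ → 40
sensor=Q: ✓ → 82
sensor=S: ✗
sensor=W: ✓ → 74
sensor=R: ✓ → 50
sensor=H: ✓ → 62
sensor=F: ✗
sensor=P: ✓ → 38
temp_sum = 62 + 40 + 82 + 74 + 50 + 62 + 38 = 408
—
[ok_min: status = 'ok' and zone = 'attic']
sensor=C: ✗
sensor=Y: ✗
sensor=L: ✓ → 100
sensor=B: ✗
sensor=Q: ✓ → 82
sensor=S: ✗
sensor=W: ✗
sensor=R: ✗
sensor=H: ✗
sensor=F: ✗
sensor=P: ✗
ok_min = MIN(100, 82) = 82

temp_sum=408, ok_min=82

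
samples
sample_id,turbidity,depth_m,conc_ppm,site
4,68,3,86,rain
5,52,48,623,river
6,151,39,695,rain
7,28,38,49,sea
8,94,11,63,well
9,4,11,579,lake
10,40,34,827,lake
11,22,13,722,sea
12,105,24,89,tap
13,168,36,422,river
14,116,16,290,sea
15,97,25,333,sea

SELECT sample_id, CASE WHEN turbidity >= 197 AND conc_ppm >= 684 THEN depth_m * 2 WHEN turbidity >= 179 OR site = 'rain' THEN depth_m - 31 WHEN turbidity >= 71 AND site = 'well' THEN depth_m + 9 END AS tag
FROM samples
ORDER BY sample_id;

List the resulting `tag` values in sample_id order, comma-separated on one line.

sample_id=4: turbidity >= 179 OR site = 'rain' → -28
sample_id=5: (no match → NULL) → NULL
sample_id=6: turbidity >= 179 OR site = 'rain' → 8
sample_id=7: (no match → NULL) → NULL
sample_id=8: turbidity >= 71 AND site = 'well' → 20
sample_id=9: (no match → NULL) → NULL
sample_id=10: (no match → NULL) → NULL
sample_id=11: (no match → NULL) → NULL
sample_id=12: (no match → NULL) → NULL
sample_id=13: (no match → NULL) → NULL
sample_id=14: (no match → NULL) → NULL
sample_id=15: (no match → NULL) → NULL

-28, NULL, 8, NULL, 20, NULL, NULL, NULL, NULL, NULL, NULL, NULL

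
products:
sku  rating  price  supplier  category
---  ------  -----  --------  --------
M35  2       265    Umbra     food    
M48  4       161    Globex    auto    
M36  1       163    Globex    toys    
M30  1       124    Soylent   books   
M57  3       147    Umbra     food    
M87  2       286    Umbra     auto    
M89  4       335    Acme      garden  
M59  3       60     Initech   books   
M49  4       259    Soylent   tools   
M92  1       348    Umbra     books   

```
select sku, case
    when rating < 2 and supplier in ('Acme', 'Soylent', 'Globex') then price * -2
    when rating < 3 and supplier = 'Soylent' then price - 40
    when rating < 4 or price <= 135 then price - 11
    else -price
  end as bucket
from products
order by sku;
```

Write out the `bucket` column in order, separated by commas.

-248, 254, -326, -161, -259, 136, 49, 275, -335, 337

sku=M30: rating < 2 and supplier in ('Acme', 'Soylent', 'Globex') → -248
sku=M35: rating < 4 or price <= 135 → 254
sku=M36: rating < 2 and supplier in ('Acme', 'Soylent', 'Globex') → -326
sku=M48: ELSE → -161
sku=M49: ELSE → -259
sku=M57: rating < 4 or price <= 135 → 136
sku=M59: rating < 4 or price <= 135 → 49
sku=M87: rating < 4 or price <= 135 → 275
sku=M89: ELSE → -335
sku=M92: rating < 4 or price <= 135 → 337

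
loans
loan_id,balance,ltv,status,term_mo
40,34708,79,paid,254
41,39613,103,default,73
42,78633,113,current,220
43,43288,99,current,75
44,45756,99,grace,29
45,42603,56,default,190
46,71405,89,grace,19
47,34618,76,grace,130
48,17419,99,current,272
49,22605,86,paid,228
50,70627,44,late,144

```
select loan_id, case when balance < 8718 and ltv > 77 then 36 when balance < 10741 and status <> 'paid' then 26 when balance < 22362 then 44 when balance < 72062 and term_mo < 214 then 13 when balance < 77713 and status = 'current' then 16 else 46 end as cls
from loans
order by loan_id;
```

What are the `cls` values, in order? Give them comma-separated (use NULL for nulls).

loan_id=40: ELSE → 46
loan_id=41: balance < 72062 and term_mo < 214 → 13
loan_id=42: ELSE → 46
loan_id=43: balance < 72062 and term_mo < 214 → 13
loan_id=44: balance < 72062 and term_mo < 214 → 13
loan_id=45: balance < 72062 and term_mo < 214 → 13
loan_id=46: balance < 72062 and term_mo < 214 → 13
loan_id=47: balance < 72062 and term_mo < 214 → 13
loan_id=48: balance < 22362 → 44
loan_id=49: ELSE → 46
loan_id=50: balance < 72062 and term_mo < 214 → 13

46, 13, 46, 13, 13, 13, 13, 13, 44, 46, 13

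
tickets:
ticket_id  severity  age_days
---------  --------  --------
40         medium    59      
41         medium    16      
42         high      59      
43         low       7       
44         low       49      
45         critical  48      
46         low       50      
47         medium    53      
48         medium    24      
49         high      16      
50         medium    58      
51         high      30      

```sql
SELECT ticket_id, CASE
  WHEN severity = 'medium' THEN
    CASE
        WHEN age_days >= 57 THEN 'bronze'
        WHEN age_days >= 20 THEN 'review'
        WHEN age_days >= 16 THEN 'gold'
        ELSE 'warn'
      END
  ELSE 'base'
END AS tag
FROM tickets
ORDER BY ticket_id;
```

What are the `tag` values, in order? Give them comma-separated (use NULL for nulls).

bronze, gold, base, base, base, base, base, review, review, base, bronze, base

ticket_id=40: severity='medium' → inner[age_days >= 57] → bronze
ticket_id=41: severity='medium' → inner[age_days >= 16] → gold
ticket_id=42: severity='high' → outer ELSE → base
ticket_id=43: severity='low' → outer ELSE → base
ticket_id=44: severity='low' → outer ELSE → base
ticket_id=45: severity='critical' → outer ELSE → base
ticket_id=46: severity='low' → outer ELSE → base
ticket_id=47: severity='medium' → inner[age_days >= 20] → review
ticket_id=48: severity='medium' → inner[age_days >= 20] → review
ticket_id=49: severity='high' → outer ELSE → base
ticket_id=50: severity='medium' → inner[age_days >= 57] → bronze
ticket_id=51: severity='high' → outer ELSE → base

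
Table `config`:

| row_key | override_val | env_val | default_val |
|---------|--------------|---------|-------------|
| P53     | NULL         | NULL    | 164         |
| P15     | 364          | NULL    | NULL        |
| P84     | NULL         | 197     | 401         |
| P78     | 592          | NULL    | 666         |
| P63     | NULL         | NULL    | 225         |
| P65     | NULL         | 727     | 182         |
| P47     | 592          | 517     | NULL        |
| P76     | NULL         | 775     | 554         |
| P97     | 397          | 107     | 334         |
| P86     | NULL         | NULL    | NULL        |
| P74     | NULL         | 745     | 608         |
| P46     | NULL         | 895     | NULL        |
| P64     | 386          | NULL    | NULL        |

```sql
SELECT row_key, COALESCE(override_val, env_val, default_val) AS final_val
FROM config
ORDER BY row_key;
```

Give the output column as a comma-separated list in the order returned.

364, 895, 592, 164, 225, 386, 727, 745, 775, 592, 197, NULL, 397

row_key=P15: override_val=364 → 364
row_key=P46: override_val=NULL, env_val=895 → 895
row_key=P47: override_val=592 → 592
row_key=P53: override_val=NULL, env_val=NULL, default_val=164 → 164
row_key=P63: override_val=NULL, env_val=NULL, default_val=225 → 225
row_key=P64: override_val=386 → 386
row_key=P65: override_val=NULL, env_val=727 → 727
row_key=P74: override_val=NULL, env_val=745 → 745
row_key=P76: override_val=NULL, env_val=775 → 775
row_key=P78: override_val=592 → 592
row_key=P84: override_val=NULL, env_val=197 → 197
row_key=P86: override_val=NULL, env_val=NULL, default_val=NULL (all NULL) → NULL
row_key=P97: override_val=397 → 397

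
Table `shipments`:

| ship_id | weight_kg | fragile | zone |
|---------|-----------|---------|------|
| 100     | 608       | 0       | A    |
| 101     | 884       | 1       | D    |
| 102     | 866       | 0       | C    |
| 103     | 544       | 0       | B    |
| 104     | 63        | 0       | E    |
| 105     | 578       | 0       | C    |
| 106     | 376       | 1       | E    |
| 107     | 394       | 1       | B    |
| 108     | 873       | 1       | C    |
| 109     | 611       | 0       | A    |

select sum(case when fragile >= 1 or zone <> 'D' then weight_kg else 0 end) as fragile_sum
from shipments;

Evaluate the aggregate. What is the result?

5797

ship_id=100: ✓ → 608
ship_id=101: ✓ → 884
ship_id=102: ✓ → 866
ship_id=103: ✓ → 544
ship_id=104: ✓ → 63
ship_id=105: ✓ → 578
ship_id=106: ✓ → 376
ship_id=107: ✓ → 394
ship_id=108: ✓ → 873
ship_id=109: ✓ → 611
fragile_sum = 608 + 884 + 866 + 544 + 63 + 578 + 376 + 394 + 873 + 611 = 5797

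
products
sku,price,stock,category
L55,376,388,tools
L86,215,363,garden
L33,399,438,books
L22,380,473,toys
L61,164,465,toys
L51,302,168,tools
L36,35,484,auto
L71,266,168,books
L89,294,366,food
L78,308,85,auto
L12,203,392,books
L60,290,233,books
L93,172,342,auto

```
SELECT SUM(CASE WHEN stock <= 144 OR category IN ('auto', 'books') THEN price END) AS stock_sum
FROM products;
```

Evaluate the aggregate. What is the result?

sku=L55: ✗
sku=L86: ✗
sku=L33: ✓ → 399
sku=L22: ✗
sku=L61: ✗
sku=L51: ✗
sku=L36: ✓ → 35
sku=L71: ✓ → 266
sku=L89: ✗
sku=L78: ✓ → 308
sku=L12: ✓ → 203
sku=L60: ✓ → 290
sku=L93: ✓ → 172
stock_sum = 399 + 35 + 266 + 308 + 203 + 290 + 172 = 1673

1673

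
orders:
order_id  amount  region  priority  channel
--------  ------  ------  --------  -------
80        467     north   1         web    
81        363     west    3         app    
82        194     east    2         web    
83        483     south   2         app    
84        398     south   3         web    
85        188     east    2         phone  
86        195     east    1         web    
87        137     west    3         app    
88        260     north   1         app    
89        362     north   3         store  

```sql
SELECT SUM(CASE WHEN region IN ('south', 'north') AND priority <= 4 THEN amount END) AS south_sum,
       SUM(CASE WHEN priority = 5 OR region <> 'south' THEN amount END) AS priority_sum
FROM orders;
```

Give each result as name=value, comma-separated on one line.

south_sum=1970, priority_sum=2166

[south_sum: region IN ('south', 'north') AND priority <= 4]
order_id=80: ✓ → 467
order_id=81: ✗
order_id=82: ✗
order_id=83: ✓ → 483
order_id=84: ✓ → 398
order_id=85: ✗
order_id=86: ✗
order_id=87: ✗
order_id=88: ✓ → 260
order_id=89: ✓ → 362
south_sum = 467 + 483 + 398 + 260 + 362 = 1970
—
[priority_sum: priority = 5 OR region <> 'south']
order_id=80: ✓ → 467
order_id=81: ✓ → 363
order_id=82: ✓ → 194
order_id=83: ✗
order_id=84: ✗
order_id=85: ✓ → 188
order_id=86: ✓ → 195
order_id=87: ✓ → 137
order_id=88: ✓ → 260
order_id=89: ✓ → 362
priority_sum = 467 + 363 + 194 + 188 + 195 + 137 + 260 + 362 = 2166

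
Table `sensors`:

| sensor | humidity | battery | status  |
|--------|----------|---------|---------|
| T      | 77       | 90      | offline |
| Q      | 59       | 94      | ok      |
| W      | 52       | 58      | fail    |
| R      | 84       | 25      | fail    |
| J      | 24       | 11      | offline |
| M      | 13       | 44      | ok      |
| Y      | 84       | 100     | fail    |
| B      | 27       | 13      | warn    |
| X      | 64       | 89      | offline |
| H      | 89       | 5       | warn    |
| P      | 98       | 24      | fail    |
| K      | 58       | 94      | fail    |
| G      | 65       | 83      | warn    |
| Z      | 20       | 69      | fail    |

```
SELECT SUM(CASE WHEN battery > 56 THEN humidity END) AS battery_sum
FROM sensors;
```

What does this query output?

479

sensor=T: ✓ → 77
sensor=Q: ✓ → 59
sensor=W: ✓ → 52
sensor=R: ✗
sensor=J: ✗
sensor=M: ✗
sensor=Y: ✓ → 84
sensor=B: ✗
sensor=X: ✓ → 64
sensor=H: ✗
sensor=P: ✗
sensor=K: ✓ → 58
sensor=G: ✓ → 65
sensor=Z: ✓ → 20
battery_sum = 77 + 59 + 52 + 84 + 64 + 58 + 65 + 20 = 479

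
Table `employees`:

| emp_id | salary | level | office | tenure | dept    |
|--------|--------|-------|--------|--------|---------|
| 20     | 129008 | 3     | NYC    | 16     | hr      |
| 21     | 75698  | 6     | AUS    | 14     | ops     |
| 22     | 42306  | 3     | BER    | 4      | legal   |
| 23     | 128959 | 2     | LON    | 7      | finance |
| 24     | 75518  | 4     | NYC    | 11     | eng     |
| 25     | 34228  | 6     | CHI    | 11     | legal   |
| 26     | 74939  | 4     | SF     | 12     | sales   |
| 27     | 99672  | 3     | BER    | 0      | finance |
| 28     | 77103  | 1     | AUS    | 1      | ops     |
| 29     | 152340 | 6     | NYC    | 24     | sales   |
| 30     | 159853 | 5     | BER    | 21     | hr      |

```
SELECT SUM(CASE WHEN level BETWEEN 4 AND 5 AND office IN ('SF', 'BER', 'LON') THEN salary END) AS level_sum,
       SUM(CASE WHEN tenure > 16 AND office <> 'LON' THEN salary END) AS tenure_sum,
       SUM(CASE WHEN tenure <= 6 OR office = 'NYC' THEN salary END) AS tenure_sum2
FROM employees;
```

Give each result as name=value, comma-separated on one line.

[level_sum: level BETWEEN 4 AND 5 AND office IN ('SF', 'BER', 'LON')]
emp_id=20: ✗
emp_id=21: ✗
emp_id=22: ✗
emp_id=23: ✗
emp_id=24: ✗
emp_id=25: ✗
emp_id=26: ✓ → 74939
emp_id=27: ✗
emp_id=28: ✗
emp_id=29: ✗
emp_id=30: ✓ → 159853
level_sum = 74939 + 159853 = 234792
—
[tenure_sum: tenure > 16 AND office <> 'LON']
emp_id=20: ✗
emp_id=21: ✗
emp_id=22: ✗
emp_id=23: ✗
emp_id=24: ✗
emp_id=25: ✗
emp_id=26: ✗
emp_id=27: ✗
emp_id=28: ✗
emp_id=29: ✓ → 152340
emp_id=30: ✓ → 159853
tenure_sum = 152340 + 159853 = 312193
—
[tenure_sum2: tenure <= 6 OR office = 'NYC']
emp_id=20: ✓ → 129008
emp_id=21: ✗
emp_id=22: ✓ → 42306
emp_id=23: ✗
emp_id=24: ✓ → 75518
emp_id=25: ✗
emp_id=26: ✗
emp_id=27: ✓ → 99672
emp_id=28: ✓ → 77103
emp_id=29: ✓ → 152340
emp_id=30: ✗
tenure_sum2 = 129008 + 42306 + 75518 + 99672 + 77103 + 152340 = 575947

level_sum=234792, tenure_sum=312193, tenure_sum2=575947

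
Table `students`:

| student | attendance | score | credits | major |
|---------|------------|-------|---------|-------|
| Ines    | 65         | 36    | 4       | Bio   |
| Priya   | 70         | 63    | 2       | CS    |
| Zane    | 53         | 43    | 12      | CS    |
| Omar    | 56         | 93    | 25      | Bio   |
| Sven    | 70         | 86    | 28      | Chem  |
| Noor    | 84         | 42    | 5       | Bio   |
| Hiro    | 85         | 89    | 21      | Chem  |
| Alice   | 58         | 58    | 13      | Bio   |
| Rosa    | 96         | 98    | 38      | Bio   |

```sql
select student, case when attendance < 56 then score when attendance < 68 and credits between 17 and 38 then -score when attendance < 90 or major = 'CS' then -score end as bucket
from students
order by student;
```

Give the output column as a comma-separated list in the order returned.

-58, -89, -36, -42, -93, -63, NULL, -86, 43

student=Alice: attendance < 90 or major = 'CS' → -58
student=Hiro: attendance < 90 or major = 'CS' → -89
student=Ines: attendance < 90 or major = 'CS' → -36
student=Noor: attendance < 90 or major = 'CS' → -42
student=Omar: attendance < 68 and credits between 17 and 38 → -93
student=Priya: attendance < 90 or major = 'CS' → -63
student=Rosa: (no match → NULL) → NULL
student=Sven: attendance < 90 or major = 'CS' → -86
student=Zane: attendance < 56 → 43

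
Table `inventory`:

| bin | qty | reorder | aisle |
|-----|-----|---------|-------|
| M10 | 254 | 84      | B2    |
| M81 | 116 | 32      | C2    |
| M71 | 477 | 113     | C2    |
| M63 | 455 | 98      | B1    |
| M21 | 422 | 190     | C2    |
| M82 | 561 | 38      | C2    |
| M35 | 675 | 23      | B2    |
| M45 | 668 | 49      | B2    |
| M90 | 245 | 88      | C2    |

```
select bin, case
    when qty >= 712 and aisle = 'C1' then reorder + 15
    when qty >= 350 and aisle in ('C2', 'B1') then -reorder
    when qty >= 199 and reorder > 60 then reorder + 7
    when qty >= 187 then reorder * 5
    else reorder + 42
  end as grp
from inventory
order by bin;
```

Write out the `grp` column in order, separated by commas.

91, -190, 115, 245, -98, -113, 74, -38, 95

bin=M10: qty >= 199 and reorder > 60 → 91
bin=M21: qty >= 350 and aisle in ('C2', 'B1') → -190
bin=M35: qty >= 187 → 115
bin=M45: qty >= 187 → 245
bin=M63: qty >= 350 and aisle in ('C2', 'B1') → -98
bin=M71: qty >= 350 and aisle in ('C2', 'B1') → -113
bin=M81: ELSE → 74
bin=M82: qty >= 350 and aisle in ('C2', 'B1') → -38
bin=M90: qty >= 199 and reorder > 60 → 95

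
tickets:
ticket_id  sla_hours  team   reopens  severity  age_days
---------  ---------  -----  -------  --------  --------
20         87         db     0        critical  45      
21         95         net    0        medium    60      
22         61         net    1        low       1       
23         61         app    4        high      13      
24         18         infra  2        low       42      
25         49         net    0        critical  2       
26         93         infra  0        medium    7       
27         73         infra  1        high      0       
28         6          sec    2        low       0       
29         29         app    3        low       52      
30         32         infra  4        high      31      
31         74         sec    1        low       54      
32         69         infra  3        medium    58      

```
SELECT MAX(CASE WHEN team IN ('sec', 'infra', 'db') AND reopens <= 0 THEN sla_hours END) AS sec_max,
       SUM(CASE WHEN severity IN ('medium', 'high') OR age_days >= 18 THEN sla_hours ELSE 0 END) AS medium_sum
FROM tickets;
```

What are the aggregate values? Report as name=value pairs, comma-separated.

[sec_max: team IN ('sec', 'infra', 'db') AND reopens <= 0]
ticket_id=20: ✓ → 87
ticket_id=21: ✗
ticket_id=22: ✗
ticket_id=23: ✗
ticket_id=24: ✗
ticket_id=25: ✗
ticket_id=26: ✓ → 93
ticket_id=27: ✗
ticket_id=28: ✗
ticket_id=29: ✗
ticket_id=30: ✗
ticket_id=31: ✗
ticket_id=32: ✗
sec_max = MAX(87, 93) = 93
—
[medium_sum: severity IN ('medium', 'high') OR age_days >= 18]
ticket_id=20: ✓ → 87
ticket_id=21: ✓ → 95
ticket_id=22: ✗
ticket_id=23: ✓ → 61
ticket_id=24: ✓ → 18
ticket_id=25: ✗
ticket_id=26: ✓ → 93
ticket_id=27: ✓ → 73
ticket_id=28: ✗
ticket_id=29: ✓ → 29
ticket_id=30: ✓ → 32
ticket_id=31: ✓ → 74
ticket_id=32: ✓ → 69
medium_sum = 87 + 95 + 61 + 18 + 93 + 73 + 29 + 32 + 74 + 69 = 631

sec_max=93, medium_sum=631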